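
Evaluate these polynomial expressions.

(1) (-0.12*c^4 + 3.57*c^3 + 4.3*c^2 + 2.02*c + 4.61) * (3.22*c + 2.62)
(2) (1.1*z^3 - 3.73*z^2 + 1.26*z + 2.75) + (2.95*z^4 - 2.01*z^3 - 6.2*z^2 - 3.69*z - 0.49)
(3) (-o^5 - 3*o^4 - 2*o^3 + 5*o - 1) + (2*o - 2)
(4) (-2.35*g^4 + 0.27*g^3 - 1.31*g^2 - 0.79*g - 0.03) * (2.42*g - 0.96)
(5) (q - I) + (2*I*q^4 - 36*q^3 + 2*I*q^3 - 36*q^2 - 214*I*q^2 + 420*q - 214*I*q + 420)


(1) = -0.3864*c^5 + 11.181*c^4 + 23.1994*c^3 + 17.7704*c^2 + 20.1366*c + 12.0782
(2) = 2.95*z^4 - 0.91*z^3 - 9.93*z^2 - 2.43*z + 2.26
(3) = -o^5 - 3*o^4 - 2*o^3 + 7*o - 3
(4) = -5.687*g^5 + 2.9094*g^4 - 3.4294*g^3 - 0.6542*g^2 + 0.6858*g + 0.0288
(5) = 2*I*q^4 - 36*q^3 + 2*I*q^3 - 36*q^2 - 214*I*q^2 + 421*q - 214*I*q + 420 - I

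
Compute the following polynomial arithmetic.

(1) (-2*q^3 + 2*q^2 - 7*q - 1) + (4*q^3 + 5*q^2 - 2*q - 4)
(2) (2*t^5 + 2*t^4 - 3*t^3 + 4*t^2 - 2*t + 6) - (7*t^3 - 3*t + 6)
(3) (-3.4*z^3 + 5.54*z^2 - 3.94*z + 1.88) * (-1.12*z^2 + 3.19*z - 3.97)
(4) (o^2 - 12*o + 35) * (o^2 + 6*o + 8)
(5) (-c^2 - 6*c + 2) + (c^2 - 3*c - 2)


(1) = 2*q^3 + 7*q^2 - 9*q - 5
(2) = 2*t^5 + 2*t^4 - 10*t^3 + 4*t^2 + t
(3) = 3.808*z^5 - 17.0508*z^4 + 35.5834*z^3 - 36.668*z^2 + 21.639*z - 7.4636
(4) = o^4 - 6*o^3 - 29*o^2 + 114*o + 280
(5) = -9*c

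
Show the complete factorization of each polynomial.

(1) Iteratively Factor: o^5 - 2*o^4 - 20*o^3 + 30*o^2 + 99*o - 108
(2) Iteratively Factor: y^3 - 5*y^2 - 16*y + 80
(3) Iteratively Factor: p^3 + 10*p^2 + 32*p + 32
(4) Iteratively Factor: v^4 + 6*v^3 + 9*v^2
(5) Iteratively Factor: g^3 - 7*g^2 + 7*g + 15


(1) = (o + 3)*(o^4 - 5*o^3 - 5*o^2 + 45*o - 36) = (o - 1)*(o + 3)*(o^3 - 4*o^2 - 9*o + 36) = (o - 1)*(o + 3)^2*(o^2 - 7*o + 12) = (o - 4)*(o - 1)*(o + 3)^2*(o - 3)
(2) = (y + 4)*(y^2 - 9*y + 20) = (y - 4)*(y + 4)*(y - 5)
(3) = (p + 2)*(p^2 + 8*p + 16) = (p + 2)*(p + 4)*(p + 4)
(4) = (v + 3)*(v^3 + 3*v^2) = (v + 3)^2*(v^2) = v*(v + 3)^2*(v)
(5) = (g - 3)*(g^2 - 4*g - 5) = (g - 3)*(g + 1)*(g - 5)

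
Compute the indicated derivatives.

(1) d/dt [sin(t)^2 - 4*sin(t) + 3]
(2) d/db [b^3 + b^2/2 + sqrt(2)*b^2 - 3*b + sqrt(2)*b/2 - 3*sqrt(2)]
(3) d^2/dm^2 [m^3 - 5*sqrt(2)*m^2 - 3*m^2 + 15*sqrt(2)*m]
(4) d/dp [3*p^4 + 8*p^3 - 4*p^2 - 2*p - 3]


(1) = 2*(sin(t) - 2)*cos(t)
(2) = 3*b^2 + b + 2*sqrt(2)*b - 3 + sqrt(2)/2
(3) = 6*m - 10*sqrt(2) - 6
(4) = 12*p^3 + 24*p^2 - 8*p - 2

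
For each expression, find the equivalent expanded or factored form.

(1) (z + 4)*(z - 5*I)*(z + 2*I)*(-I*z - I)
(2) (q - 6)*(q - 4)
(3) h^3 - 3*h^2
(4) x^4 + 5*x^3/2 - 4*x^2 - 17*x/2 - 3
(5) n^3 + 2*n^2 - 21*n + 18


(1) = -I*z^4 - 3*z^3 - 5*I*z^3 - 15*z^2 - 14*I*z^2 - 12*z - 50*I*z - 40*I
(2) = q^2 - 10*q + 24
(3) = h^2*(h - 3)
(4) = (x - 2)*(x + 1/2)*(x + 1)*(x + 3)
(5) = (n - 3)*(n - 1)*(n + 6)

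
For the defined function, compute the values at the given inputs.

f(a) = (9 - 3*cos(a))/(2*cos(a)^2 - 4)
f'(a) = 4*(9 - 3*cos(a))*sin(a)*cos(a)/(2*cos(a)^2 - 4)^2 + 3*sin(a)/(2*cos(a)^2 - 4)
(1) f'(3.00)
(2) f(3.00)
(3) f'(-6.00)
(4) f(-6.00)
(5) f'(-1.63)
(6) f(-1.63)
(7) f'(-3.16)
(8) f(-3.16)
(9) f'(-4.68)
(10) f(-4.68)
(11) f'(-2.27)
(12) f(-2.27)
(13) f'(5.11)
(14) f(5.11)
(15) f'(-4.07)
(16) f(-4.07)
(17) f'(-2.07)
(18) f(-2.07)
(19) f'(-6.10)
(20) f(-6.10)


(1) = -1.82
(2) = -5.87
(3) = 1.02
(4) = -2.84
(5) = 0.89
(6) = -2.30
(7) = -0.25
(8) = -6.00
(9) = -0.82
(10) = -2.28
(11) = 2.87
(12) = -3.45
(13) = -0.07
(14) = -2.12
(15) = -2.66
(16) = -3.29
(17) = 2.14
(18) = -2.95
(19) = 0.75
(20) = -2.93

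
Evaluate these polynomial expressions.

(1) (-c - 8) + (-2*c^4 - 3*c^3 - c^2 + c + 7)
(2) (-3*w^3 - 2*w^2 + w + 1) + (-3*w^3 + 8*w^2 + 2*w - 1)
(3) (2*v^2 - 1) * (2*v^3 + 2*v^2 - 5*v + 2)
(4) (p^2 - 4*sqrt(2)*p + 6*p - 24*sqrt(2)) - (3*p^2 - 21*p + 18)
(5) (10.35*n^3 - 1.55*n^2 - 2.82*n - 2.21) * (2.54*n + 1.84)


(1) = -2*c^4 - 3*c^3 - c^2 - 1
(2) = -6*w^3 + 6*w^2 + 3*w
(3) = 4*v^5 + 4*v^4 - 12*v^3 + 2*v^2 + 5*v - 2
(4) = -2*p^2 - 4*sqrt(2)*p + 27*p - 24*sqrt(2) - 18
(5) = 26.289*n^4 + 15.107*n^3 - 10.0148*n^2 - 10.8022*n - 4.0664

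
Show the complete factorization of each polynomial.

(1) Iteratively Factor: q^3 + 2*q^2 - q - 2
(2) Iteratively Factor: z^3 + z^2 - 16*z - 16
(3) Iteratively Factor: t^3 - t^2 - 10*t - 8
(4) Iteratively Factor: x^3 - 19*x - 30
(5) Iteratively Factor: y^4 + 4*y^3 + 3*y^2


(1) = (q + 2)*(q^2 - 1) = (q - 1)*(q + 2)*(q + 1)
(2) = (z + 1)*(z^2 - 16) = (z + 1)*(z + 4)*(z - 4)
(3) = (t + 2)*(t^2 - 3*t - 4) = (t + 1)*(t + 2)*(t - 4)
(4) = (x + 2)*(x^2 - 2*x - 15) = (x - 5)*(x + 2)*(x + 3)
(5) = (y + 3)*(y^3 + y^2) = y*(y + 3)*(y^2 + y) = y^2*(y + 3)*(y + 1)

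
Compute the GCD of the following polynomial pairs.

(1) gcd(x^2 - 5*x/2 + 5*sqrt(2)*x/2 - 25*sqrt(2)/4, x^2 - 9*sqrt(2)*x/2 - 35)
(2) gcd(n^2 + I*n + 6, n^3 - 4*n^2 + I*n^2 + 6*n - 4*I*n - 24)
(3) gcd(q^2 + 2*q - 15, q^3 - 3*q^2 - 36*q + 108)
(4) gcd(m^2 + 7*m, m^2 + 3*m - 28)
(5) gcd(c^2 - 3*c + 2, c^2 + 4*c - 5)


(1) = gcd((x - 5/2)*(x + 5*sqrt(2)/2), (x - 7*sqrt(2))*(x + 5*sqrt(2)/2)) = x + 5*sqrt(2)/2
(2) = gcd((n - 2*I)*(n + 3*I), (n - 4)*(n - 2*I)*(n + 3*I)) = n^2 + I*n + 6
(3) = q - 3
(4) = m + 7
(5) = gcd((c - 2)*(c - 1), (c - 1)*(c + 5)) = c - 1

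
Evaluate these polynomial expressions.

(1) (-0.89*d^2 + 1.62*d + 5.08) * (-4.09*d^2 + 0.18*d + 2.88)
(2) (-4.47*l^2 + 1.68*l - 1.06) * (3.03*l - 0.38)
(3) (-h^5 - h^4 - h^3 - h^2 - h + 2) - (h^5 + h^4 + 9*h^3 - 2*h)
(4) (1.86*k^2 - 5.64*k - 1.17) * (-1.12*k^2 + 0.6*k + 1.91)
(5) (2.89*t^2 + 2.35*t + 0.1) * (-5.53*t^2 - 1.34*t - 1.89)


(1) = 3.6401*d^4 - 6.786*d^3 - 23.0488*d^2 + 5.58*d + 14.6304
(2) = -13.5441*l^3 + 6.789*l^2 - 3.8502*l + 0.4028
(3) = -2*h^5 - 2*h^4 - 10*h^3 - h^2 + h + 2
(4) = -2.0832*k^4 + 7.4328*k^3 + 1.479*k^2 - 11.4744*k - 2.2347
(5) = -15.9817*t^4 - 16.8681*t^3 - 9.1641*t^2 - 4.5755*t - 0.189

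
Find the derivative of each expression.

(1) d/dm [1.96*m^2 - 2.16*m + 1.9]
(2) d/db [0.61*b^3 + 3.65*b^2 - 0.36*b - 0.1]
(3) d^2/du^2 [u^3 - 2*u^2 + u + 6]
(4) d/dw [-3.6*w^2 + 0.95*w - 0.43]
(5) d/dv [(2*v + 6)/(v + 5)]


(1) = 3.92*m - 2.16
(2) = 1.83*b^2 + 7.3*b - 0.36
(3) = 6*u - 4
(4) = 0.95 - 7.2*w
(5) = 4/(v + 5)^2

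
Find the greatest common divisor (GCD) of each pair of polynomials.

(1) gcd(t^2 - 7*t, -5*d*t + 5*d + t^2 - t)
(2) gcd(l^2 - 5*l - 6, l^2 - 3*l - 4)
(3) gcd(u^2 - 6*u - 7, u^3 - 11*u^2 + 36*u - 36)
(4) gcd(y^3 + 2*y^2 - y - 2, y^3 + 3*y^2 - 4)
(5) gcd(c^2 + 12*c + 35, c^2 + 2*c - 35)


(1) = gcd(t*(t - 7), (-5*d + t)*(t - 1)) = 1
(2) = l + 1
(3) = gcd((u - 7)*(u + 1), (u - 6)*(u - 3)*(u - 2)) = 1
(4) = gcd((y - 1)*(y + 1)*(y + 2), (y - 1)*(y + 2)^2) = y^2 + y - 2
(5) = c + 7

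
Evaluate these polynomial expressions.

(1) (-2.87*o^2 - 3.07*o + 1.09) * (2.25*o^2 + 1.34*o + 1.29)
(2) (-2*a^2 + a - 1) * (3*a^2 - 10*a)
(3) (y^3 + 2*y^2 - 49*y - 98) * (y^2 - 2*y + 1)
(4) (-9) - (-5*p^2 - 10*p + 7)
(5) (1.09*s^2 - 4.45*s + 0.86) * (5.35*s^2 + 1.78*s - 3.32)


(1) = -6.4575*o^4 - 10.7533*o^3 - 5.3636*o^2 - 2.4997*o + 1.4061
(2) = -6*a^4 + 23*a^3 - 13*a^2 + 10*a
(3) = y^5 - 52*y^3 + 2*y^2 + 147*y - 98
(4) = 5*p^2 + 10*p - 16
(5) = 5.8315*s^4 - 21.8673*s^3 - 6.9388*s^2 + 16.3048*s - 2.8552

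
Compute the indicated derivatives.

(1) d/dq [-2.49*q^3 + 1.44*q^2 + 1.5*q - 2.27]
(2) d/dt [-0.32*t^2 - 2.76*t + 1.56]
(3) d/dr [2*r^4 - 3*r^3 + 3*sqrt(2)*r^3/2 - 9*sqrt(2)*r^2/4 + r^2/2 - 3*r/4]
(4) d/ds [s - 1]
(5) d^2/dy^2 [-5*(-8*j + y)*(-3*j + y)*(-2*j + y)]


(1) = -7.47*q^2 + 2.88*q + 1.5
(2) = -0.64*t - 2.76
(3) = 8*r^3 - 9*r^2 + 9*sqrt(2)*r^2/2 - 9*sqrt(2)*r/2 + r - 3/4
(4) = 1
(5) = 130*j - 30*y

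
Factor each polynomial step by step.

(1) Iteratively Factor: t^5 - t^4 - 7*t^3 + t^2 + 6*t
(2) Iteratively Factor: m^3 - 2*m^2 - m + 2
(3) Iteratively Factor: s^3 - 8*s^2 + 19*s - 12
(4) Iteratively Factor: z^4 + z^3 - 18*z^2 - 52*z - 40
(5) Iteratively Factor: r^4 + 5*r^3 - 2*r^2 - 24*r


(1) = (t + 1)*(t^4 - 2*t^3 - 5*t^2 + 6*t) = (t + 1)*(t + 2)*(t^3 - 4*t^2 + 3*t) = (t - 3)*(t + 1)*(t + 2)*(t^2 - t) = (t - 3)*(t - 1)*(t + 1)*(t + 2)*(t)
(2) = (m - 2)*(m^2 - 1) = (m - 2)*(m + 1)*(m - 1)
(3) = (s - 4)*(s^2 - 4*s + 3) = (s - 4)*(s - 3)*(s - 1)
(4) = (z + 2)*(z^3 - z^2 - 16*z - 20) = (z + 2)^2*(z^2 - 3*z - 10) = (z - 5)*(z + 2)^2*(z + 2)
(5) = (r + 4)*(r^3 + r^2 - 6*r) = (r + 3)*(r + 4)*(r^2 - 2*r) = (r - 2)*(r + 3)*(r + 4)*(r)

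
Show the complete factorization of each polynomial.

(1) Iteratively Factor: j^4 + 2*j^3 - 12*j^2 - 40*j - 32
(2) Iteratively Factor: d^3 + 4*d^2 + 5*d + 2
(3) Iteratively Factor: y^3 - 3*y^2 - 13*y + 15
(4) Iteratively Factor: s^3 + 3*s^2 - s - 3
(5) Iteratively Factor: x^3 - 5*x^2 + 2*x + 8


(1) = (j + 2)*(j^3 - 12*j - 16) = (j - 4)*(j + 2)*(j^2 + 4*j + 4) = (j - 4)*(j + 2)^2*(j + 2)
(2) = (d + 1)*(d^2 + 3*d + 2) = (d + 1)*(d + 2)*(d + 1)
(3) = (y + 3)*(y^2 - 6*y + 5) = (y - 1)*(y + 3)*(y - 5)
(4) = (s - 1)*(s^2 + 4*s + 3) = (s - 1)*(s + 3)*(s + 1)
(5) = (x - 4)*(x^2 - x - 2) = (x - 4)*(x - 2)*(x + 1)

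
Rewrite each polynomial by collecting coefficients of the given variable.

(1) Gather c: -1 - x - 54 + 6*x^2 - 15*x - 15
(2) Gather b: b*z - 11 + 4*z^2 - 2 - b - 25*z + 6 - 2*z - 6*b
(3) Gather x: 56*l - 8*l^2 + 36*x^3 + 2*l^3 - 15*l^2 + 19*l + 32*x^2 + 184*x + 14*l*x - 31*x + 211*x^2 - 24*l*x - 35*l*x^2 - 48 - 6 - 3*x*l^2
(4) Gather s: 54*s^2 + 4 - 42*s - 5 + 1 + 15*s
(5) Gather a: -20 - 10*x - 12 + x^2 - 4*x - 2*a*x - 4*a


(1) = 6*x^2 - 16*x - 70
(2) = b*(z - 7) + 4*z^2 - 27*z - 7
(3) = 2*l^3 - 23*l^2 + 75*l + 36*x^3 + x^2*(243 - 35*l) + x*(-3*l^2 - 10*l + 153) - 54
(4) = 54*s^2 - 27*s
(5) = a*(-2*x - 4) + x^2 - 14*x - 32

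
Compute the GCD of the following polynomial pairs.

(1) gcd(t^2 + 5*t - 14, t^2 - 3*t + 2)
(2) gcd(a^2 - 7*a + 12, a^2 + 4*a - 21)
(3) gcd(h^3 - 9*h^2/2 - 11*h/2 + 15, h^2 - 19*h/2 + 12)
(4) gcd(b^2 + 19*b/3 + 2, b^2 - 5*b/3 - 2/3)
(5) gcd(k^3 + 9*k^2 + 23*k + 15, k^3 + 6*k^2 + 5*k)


(1) = t - 2
(2) = a - 3
(3) = gcd((h - 5)*(h - 3/2)*(h + 2), (h - 8)*(h - 3/2)) = h - 3/2
(4) = b + 1/3
(5) = k^2 + 6*k + 5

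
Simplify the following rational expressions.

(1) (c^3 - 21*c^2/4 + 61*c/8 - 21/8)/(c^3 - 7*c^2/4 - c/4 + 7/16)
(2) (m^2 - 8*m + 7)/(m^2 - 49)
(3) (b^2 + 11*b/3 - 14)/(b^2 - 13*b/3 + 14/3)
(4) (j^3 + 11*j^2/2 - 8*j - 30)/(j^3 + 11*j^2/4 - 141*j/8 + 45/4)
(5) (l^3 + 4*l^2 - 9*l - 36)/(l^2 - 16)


(1) = (2*c - 6)/(2*c + 1)
(2) = (m - 1)/(m + 7)
(3) = (b + 6)/(b - 2)
(4) = (4*j + 8)/(4*j - 3)
(5) = (l^2 - 9)/(l - 4)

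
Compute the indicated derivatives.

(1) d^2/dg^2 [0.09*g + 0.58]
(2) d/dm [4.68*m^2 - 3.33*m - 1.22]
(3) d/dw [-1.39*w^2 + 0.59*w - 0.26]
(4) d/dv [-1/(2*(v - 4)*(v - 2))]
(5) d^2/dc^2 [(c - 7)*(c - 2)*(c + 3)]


(1) = 0
(2) = 9.36*m - 3.33
(3) = 0.59 - 2.78*w
(4) = (v - 3)/((v - 4)^2*(v - 2)^2)
(5) = 6*c - 12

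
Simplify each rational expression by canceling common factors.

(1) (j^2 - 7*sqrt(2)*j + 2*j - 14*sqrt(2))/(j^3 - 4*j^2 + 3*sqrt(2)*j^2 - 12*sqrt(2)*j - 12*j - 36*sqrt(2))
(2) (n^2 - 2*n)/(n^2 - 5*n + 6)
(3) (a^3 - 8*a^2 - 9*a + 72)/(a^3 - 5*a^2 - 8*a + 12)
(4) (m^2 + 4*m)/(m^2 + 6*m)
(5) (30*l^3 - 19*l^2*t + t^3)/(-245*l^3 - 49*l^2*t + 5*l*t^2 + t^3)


(1) = (j - 7*sqrt(2))/(j^2 + j*(-6 + 3*sqrt(2)) - 18*sqrt(2))
(2) = n/(n - 3)
(3) = (a^3 - 8*a^2 - 9*a + 72)/(a^3 - 5*a^2 - 8*a + 12)
(4) = (m + 4)/(m + 6)
(5) = (6*l^2 - 5*l*t + t^2)/(-49*l^2 + t^2)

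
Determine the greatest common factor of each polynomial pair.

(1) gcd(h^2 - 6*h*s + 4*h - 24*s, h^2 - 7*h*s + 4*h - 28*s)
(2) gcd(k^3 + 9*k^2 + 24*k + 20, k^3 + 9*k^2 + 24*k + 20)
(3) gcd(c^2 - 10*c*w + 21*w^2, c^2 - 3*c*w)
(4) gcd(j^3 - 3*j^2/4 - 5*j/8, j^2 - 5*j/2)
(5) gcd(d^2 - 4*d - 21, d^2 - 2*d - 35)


(1) = gcd((h + 4)*(h - 6*s), (h + 4)*(h - 7*s)) = h + 4
(2) = gcd((k + 2)^2*(k + 5), (k + 2)^2*(k + 5)) = k^3 + 9*k^2 + 24*k + 20
(3) = -c + 3*w
(4) = j
(5) = gcd((d - 7)*(d + 3), (d - 7)*(d + 5)) = d - 7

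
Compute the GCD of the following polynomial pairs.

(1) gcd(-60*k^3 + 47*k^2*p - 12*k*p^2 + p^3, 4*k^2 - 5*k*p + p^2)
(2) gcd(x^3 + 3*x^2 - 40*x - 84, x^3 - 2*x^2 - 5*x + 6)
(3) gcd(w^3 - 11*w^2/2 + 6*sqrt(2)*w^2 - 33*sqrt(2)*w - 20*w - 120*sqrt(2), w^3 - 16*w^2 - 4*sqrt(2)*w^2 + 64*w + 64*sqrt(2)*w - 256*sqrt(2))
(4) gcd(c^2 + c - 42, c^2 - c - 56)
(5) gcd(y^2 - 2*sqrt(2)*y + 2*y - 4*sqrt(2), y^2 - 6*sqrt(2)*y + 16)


(1) = -4*k + p
(2) = gcd((x - 6)*(x + 2)*(x + 7), (x - 3)*(x - 1)*(x + 2)) = x + 2
(3) = w - 8
(4) = c + 7
(5) = y - 2*sqrt(2)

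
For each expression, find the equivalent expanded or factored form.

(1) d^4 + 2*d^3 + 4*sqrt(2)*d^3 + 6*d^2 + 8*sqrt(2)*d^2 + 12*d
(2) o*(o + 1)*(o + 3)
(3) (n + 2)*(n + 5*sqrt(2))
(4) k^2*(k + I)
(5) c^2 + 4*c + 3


(1) = d*(d + 2)*(d + sqrt(2))*(d + 3*sqrt(2))
(2) = o^3 + 4*o^2 + 3*o
(3) = n^2 + 2*n + 5*sqrt(2)*n + 10*sqrt(2)
(4) = k^3 + I*k^2
(5) = (c + 1)*(c + 3)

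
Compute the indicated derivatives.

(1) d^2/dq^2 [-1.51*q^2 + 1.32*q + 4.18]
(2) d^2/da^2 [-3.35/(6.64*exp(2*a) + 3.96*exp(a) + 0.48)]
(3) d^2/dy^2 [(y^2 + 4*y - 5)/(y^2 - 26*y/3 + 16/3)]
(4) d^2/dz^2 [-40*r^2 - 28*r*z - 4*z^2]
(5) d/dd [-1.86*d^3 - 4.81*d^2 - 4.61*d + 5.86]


(1) = -3.02000000000000
(2) = (-3.35*(13.28*exp(a) + 3.96)*(26.56*exp(a) + 7.92)*exp(a) + (88.976*exp(a) + 13.266)*(6.64*exp(2*a) + 3.96*exp(a) + 0.48))*exp(a)/(6.64*exp(2*a) + 3.96*exp(a) + 0.48)^3
(3) = 6*(114*y^3 - 279*y^2 + 594*y - 1220)/(27*y^6 - 702*y^5 + 6516*y^4 - 25064*y^3 + 34752*y^2 - 19968*y + 4096)
(4) = -8
(5) = -5.58*d^2 - 9.62*d - 4.61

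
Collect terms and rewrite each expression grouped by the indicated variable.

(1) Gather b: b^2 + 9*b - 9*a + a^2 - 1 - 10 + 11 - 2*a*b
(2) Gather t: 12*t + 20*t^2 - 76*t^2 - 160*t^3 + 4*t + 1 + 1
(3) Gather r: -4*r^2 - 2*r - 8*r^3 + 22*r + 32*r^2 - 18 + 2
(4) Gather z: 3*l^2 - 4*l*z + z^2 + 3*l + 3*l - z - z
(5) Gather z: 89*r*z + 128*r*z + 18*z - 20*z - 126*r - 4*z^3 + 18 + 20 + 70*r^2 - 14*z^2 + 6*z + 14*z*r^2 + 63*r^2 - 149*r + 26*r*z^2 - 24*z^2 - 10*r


(1) = a^2 - 9*a + b^2 + b*(9 - 2*a)
(2) = -160*t^3 - 56*t^2 + 16*t + 2
(3) = -8*r^3 + 28*r^2 + 20*r - 16
(4) = 3*l^2 + 6*l + z^2 + z*(-4*l - 2)
(5) = 133*r^2 - 285*r - 4*z^3 + z^2*(26*r - 38) + z*(14*r^2 + 217*r + 4) + 38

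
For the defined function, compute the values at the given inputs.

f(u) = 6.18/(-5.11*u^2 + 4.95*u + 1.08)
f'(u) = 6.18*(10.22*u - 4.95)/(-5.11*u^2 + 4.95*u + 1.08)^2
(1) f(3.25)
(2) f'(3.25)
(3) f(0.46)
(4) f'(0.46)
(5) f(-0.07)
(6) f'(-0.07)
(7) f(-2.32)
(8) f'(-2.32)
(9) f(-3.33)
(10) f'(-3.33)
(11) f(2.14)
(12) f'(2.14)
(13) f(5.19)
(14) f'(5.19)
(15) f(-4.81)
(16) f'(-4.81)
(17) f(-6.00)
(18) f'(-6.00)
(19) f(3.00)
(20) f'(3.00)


(1) = -0.17
(2) = 0.13
(3) = 2.72
(4) = -0.30
(5) = 8.72
(6) = -69.76
(7) = -0.16
(8) = -0.12
(9) = -0.09
(10) = -0.05
(11) = -0.53
(12) = 0.76
(13) = -0.06
(14) = 0.02
(15) = -0.04
(16) = -0.02
(17) = -0.03
(18) = -0.01
(19) = -0.21
(20) = 0.18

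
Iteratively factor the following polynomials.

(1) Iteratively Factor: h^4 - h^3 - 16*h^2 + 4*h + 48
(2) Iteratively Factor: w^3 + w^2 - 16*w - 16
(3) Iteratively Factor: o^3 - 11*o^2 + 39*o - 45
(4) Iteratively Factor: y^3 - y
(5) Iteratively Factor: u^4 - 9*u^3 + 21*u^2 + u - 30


(1) = (h - 2)*(h^3 + h^2 - 14*h - 24) = (h - 4)*(h - 2)*(h^2 + 5*h + 6) = (h - 4)*(h - 2)*(h + 3)*(h + 2)
(2) = (w + 1)*(w^2 - 16) = (w + 1)*(w + 4)*(w - 4)
(3) = (o - 3)*(o^2 - 8*o + 15) = (o - 5)*(o - 3)*(o - 3)
(4) = (y + 1)*(y^2 - y) = (y - 1)*(y + 1)*(y)
(5) = (u + 1)*(u^3 - 10*u^2 + 31*u - 30) = (u - 5)*(u + 1)*(u^2 - 5*u + 6) = (u - 5)*(u - 2)*(u + 1)*(u - 3)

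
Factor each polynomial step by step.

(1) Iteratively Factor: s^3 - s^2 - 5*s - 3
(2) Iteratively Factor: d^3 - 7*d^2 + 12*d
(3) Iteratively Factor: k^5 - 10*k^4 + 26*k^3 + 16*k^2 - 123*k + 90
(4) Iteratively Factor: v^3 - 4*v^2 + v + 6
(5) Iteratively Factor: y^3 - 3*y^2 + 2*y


(1) = (s + 1)*(s^2 - 2*s - 3) = (s - 3)*(s + 1)*(s + 1)
(2) = (d)*(d^2 - 7*d + 12) = d*(d - 4)*(d - 3)
(3) = (k - 1)*(k^4 - 9*k^3 + 17*k^2 + 33*k - 90) = (k - 1)*(k + 2)*(k^3 - 11*k^2 + 39*k - 45) = (k - 5)*(k - 1)*(k + 2)*(k^2 - 6*k + 9) = (k - 5)*(k - 3)*(k - 1)*(k + 2)*(k - 3)
(4) = (v - 3)*(v^2 - v - 2) = (v - 3)*(v + 1)*(v - 2)
(5) = (y - 2)*(y^2 - y) = y*(y - 2)*(y - 1)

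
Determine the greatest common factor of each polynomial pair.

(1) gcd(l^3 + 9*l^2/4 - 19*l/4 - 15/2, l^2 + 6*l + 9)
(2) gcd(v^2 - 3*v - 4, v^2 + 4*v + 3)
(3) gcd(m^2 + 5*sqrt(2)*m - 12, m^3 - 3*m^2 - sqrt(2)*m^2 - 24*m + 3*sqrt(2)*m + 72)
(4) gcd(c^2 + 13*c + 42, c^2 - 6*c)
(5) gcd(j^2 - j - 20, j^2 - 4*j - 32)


(1) = l + 3
(2) = gcd((v - 4)*(v + 1), (v + 1)*(v + 3)) = v + 1
(3) = gcd((m - sqrt(2))*(m + 6*sqrt(2)), (m - 3)*(m - 4*sqrt(2))*(m + 3*sqrt(2))) = 1
(4) = gcd((c + 6)*(c + 7), c*(c - 6)) = 1
(5) = gcd((j - 5)*(j + 4), (j - 8)*(j + 4)) = j + 4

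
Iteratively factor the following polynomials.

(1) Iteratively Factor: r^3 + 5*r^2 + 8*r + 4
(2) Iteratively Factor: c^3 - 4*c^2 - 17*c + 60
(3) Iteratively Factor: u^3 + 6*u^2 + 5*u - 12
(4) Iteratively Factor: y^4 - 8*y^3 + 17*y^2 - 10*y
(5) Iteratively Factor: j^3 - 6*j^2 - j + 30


(1) = (r + 1)*(r^2 + 4*r + 4) = (r + 1)*(r + 2)*(r + 2)
(2) = (c + 4)*(c^2 - 8*c + 15) = (c - 5)*(c + 4)*(c - 3)
(3) = (u - 1)*(u^2 + 7*u + 12) = (u - 1)*(u + 3)*(u + 4)
(4) = (y - 2)*(y^3 - 6*y^2 + 5*y) = (y - 5)*(y - 2)*(y^2 - y) = (y - 5)*(y - 2)*(y - 1)*(y)
(5) = (j - 5)*(j^2 - j - 6) = (j - 5)*(j + 2)*(j - 3)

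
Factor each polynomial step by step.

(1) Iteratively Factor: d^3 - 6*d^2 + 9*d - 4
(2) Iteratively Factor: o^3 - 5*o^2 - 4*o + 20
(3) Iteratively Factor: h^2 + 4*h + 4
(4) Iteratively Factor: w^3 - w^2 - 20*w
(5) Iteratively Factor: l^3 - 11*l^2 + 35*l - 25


(1) = (d - 1)*(d^2 - 5*d + 4) = (d - 4)*(d - 1)*(d - 1)
(2) = (o - 2)*(o^2 - 3*o - 10) = (o - 2)*(o + 2)*(o - 5)
(3) = (h + 2)*(h + 2)
(4) = (w)*(w^2 - w - 20) = w*(w - 5)*(w + 4)
(5) = (l - 5)*(l^2 - 6*l + 5) = (l - 5)*(l - 1)*(l - 5)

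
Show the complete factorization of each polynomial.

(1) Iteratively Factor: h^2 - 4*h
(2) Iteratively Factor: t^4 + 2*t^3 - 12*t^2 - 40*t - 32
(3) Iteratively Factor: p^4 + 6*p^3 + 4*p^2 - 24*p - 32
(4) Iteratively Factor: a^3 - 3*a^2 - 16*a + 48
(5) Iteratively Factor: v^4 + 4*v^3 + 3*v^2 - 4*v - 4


(1) = (h - 4)*(h)
(2) = (t + 2)*(t^3 - 12*t - 16) = (t - 4)*(t + 2)*(t^2 + 4*t + 4) = (t - 4)*(t + 2)^2*(t + 2)
(3) = (p + 2)*(p^3 + 4*p^2 - 4*p - 16) = (p + 2)*(p + 4)*(p^2 - 4) = (p - 2)*(p + 2)*(p + 4)*(p + 2)
(4) = (a - 4)*(a^2 + a - 12) = (a - 4)*(a - 3)*(a + 4)
(5) = (v + 1)*(v^3 + 3*v^2 - 4) = (v + 1)*(v + 2)*(v^2 + v - 2) = (v + 1)*(v + 2)^2*(v - 1)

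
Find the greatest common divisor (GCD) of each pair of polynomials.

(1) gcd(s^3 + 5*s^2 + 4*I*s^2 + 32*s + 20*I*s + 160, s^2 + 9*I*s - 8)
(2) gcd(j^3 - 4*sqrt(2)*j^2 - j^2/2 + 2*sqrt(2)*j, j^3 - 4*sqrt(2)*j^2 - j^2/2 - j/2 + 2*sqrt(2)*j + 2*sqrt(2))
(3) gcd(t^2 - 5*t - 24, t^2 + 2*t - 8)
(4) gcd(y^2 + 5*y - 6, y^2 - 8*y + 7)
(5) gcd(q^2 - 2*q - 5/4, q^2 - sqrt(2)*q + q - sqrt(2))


(1) = s + 8*I
(2) = gcd(j*(j - 1/2)*(j - 4*sqrt(2)), (j - 1)*(j + 1/2)*(j - 4*sqrt(2))) = j - 4*sqrt(2)
(3) = gcd((t - 8)*(t + 3), (t - 2)*(t + 4)) = 1
(4) = gcd((y - 1)*(y + 6), (y - 7)*(y - 1)) = y - 1
(5) = gcd((q - 5/2)*(q + 1/2), (q + 1)*(q - sqrt(2))) = 1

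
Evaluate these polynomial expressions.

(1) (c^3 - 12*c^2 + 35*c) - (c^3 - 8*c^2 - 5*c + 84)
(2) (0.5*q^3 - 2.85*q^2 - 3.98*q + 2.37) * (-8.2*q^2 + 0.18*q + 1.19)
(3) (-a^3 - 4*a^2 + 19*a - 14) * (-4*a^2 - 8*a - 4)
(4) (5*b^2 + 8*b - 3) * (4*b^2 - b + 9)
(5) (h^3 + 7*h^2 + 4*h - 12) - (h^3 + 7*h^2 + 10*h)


(1) = -4*c^2 + 40*c - 84
(2) = -4.1*q^5 + 23.46*q^4 + 32.718*q^3 - 23.5419*q^2 - 4.3096*q + 2.8203
(3) = 4*a^5 + 24*a^4 - 40*a^3 - 80*a^2 + 36*a + 56
(4) = 20*b^4 + 27*b^3 + 25*b^2 + 75*b - 27
(5) = -6*h - 12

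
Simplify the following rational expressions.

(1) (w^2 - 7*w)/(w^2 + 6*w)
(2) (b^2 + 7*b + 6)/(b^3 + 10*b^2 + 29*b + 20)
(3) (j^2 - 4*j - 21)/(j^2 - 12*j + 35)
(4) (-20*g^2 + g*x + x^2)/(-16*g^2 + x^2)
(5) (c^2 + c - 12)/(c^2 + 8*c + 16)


(1) = (w - 7)/(w + 6)
(2) = (b + 6)/(b^2 + 9*b + 20)
(3) = (j + 3)/(j - 5)
(4) = (5*g + x)/(4*g + x)
(5) = (c - 3)/(c + 4)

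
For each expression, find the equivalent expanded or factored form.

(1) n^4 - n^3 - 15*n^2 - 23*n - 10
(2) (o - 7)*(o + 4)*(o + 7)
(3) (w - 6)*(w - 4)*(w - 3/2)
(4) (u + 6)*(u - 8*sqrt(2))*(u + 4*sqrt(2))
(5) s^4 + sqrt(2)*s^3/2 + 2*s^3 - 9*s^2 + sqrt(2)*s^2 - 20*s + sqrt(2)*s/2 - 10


(1) = (n - 5)*(n + 1)^2*(n + 2)
(2) = o^3 + 4*o^2 - 49*o - 196
(3) = w^3 - 23*w^2/2 + 39*w - 36
(4) = u^3 - 4*sqrt(2)*u^2 + 6*u^2 - 64*u - 24*sqrt(2)*u - 384
(5) = (s + 1)^2*(s - 2*sqrt(2))*(s + 5*sqrt(2)/2)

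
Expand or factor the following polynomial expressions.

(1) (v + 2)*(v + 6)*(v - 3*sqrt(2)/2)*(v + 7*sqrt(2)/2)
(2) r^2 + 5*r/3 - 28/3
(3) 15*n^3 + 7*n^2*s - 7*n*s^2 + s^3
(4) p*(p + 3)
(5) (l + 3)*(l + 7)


(1) = v^4 + 2*sqrt(2)*v^3 + 8*v^3 + 3*v^2/2 + 16*sqrt(2)*v^2 - 84*v + 24*sqrt(2)*v - 126
(2) = (r - 7/3)*(r + 4)
(3) = (-5*n + s)*(-3*n + s)*(n + s)
(4) = p^2 + 3*p
(5) = l^2 + 10*l + 21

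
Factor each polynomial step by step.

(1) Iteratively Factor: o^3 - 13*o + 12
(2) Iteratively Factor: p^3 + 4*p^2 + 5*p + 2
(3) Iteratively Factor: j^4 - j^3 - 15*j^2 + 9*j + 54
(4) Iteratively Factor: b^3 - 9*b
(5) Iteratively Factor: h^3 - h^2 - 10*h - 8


(1) = (o - 1)*(o^2 + o - 12) = (o - 3)*(o - 1)*(o + 4)
(2) = (p + 2)*(p^2 + 2*p + 1) = (p + 1)*(p + 2)*(p + 1)
(3) = (j + 2)*(j^3 - 3*j^2 - 9*j + 27) = (j + 2)*(j + 3)*(j^2 - 6*j + 9) = (j - 3)*(j + 2)*(j + 3)*(j - 3)
(4) = (b)*(b^2 - 9) = b*(b - 3)*(b + 3)
(5) = (h + 1)*(h^2 - 2*h - 8) = (h - 4)*(h + 1)*(h + 2)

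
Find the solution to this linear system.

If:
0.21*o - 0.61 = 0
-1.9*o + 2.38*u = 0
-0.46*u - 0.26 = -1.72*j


Then:
j = 0.77
o = 2.90
u = 2.32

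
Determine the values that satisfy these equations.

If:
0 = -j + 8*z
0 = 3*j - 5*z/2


Then:
j = 0
z = 0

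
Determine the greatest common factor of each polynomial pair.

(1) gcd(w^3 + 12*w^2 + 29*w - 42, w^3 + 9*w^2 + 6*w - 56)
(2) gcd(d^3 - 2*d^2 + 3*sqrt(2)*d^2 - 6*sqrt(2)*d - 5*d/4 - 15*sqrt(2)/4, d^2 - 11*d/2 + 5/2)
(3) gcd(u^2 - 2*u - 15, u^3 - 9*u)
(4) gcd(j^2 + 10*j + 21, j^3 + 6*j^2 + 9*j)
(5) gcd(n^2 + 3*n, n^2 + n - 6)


(1) = w + 7
(2) = 1
(3) = gcd((u - 5)*(u + 3), u*(u - 3)*(u + 3)) = u + 3
(4) = gcd((j + 3)*(j + 7), j*(j + 3)^2) = j + 3
(5) = n + 3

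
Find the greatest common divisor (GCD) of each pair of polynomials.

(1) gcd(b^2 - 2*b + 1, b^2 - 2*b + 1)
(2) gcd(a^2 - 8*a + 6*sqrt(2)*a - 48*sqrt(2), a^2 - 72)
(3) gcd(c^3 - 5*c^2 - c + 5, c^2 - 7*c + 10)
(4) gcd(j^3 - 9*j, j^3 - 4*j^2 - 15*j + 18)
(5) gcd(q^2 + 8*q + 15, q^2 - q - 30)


(1) = b^2 - 2*b + 1
(2) = a + 6*sqrt(2)
(3) = gcd((c - 5)*(c - 1)*(c + 1), (c - 5)*(c - 2)) = c - 5
(4) = j + 3
(5) = q + 5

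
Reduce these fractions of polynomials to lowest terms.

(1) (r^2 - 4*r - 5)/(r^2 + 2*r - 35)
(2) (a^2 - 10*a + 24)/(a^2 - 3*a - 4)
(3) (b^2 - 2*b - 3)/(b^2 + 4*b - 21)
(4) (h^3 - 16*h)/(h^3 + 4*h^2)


(1) = (r + 1)/(r + 7)
(2) = (a - 6)/(a + 1)
(3) = (b + 1)/(b + 7)
(4) = (h - 4)/h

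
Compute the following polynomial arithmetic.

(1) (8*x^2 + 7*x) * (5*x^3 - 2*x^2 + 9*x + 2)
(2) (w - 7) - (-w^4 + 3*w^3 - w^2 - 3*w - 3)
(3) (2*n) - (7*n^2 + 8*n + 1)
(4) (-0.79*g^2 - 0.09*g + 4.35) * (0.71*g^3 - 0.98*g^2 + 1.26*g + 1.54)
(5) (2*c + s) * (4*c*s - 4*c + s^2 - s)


(1) = 40*x^5 + 19*x^4 + 58*x^3 + 79*x^2 + 14*x
(2) = w^4 - 3*w^3 + w^2 + 4*w - 4
(3) = -7*n^2 - 6*n - 1
(4) = -0.5609*g^5 + 0.7103*g^4 + 2.1813*g^3 - 5.593*g^2 + 5.3424*g + 6.699
(5) = 8*c^2*s - 8*c^2 + 6*c*s^2 - 6*c*s + s^3 - s^2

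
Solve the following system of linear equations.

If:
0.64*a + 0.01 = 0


Then:
a = -0.02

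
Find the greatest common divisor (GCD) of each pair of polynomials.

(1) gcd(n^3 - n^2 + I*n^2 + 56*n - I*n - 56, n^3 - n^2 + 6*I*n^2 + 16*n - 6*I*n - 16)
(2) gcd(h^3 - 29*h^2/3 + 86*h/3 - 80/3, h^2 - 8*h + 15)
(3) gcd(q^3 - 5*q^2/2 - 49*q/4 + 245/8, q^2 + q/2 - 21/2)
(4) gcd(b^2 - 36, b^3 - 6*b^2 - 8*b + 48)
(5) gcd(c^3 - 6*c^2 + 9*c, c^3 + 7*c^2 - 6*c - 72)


(1) = gcd((n - 1)*(n - 7*I)*(n + 8*I), (n - 1)*(n - 2*I)*(n + 8*I)) = n^2 + n*(-1 + 8*I) - 8*I
(2) = gcd((h - 5)*(h - 8/3)*(h - 2), (h - 5)*(h - 3)) = h - 5
(3) = gcd((q - 7/2)*(q - 5/2)*(q + 7/2), (q - 3)*(q + 7/2)) = q + 7/2
(4) = b - 6
(5) = c - 3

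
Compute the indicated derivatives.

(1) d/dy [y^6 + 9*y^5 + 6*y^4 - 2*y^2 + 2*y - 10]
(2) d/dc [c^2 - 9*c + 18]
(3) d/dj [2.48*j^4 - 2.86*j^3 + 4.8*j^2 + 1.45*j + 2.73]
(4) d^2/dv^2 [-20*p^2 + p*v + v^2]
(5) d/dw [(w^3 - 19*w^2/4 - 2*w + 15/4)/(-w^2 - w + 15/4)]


(1) = 6*y^5 + 45*y^4 + 24*y^3 - 4*y + 2
(2) = 2*c - 9
(3) = 9.92*j^3 - 8.58*j^2 + 9.6*j + 1.45
(4) = 2
(5) = 2*(-8*w^4 - 16*w^3 + 112*w^2 - 225*w - 30)/(16*w^4 + 32*w^3 - 104*w^2 - 120*w + 225)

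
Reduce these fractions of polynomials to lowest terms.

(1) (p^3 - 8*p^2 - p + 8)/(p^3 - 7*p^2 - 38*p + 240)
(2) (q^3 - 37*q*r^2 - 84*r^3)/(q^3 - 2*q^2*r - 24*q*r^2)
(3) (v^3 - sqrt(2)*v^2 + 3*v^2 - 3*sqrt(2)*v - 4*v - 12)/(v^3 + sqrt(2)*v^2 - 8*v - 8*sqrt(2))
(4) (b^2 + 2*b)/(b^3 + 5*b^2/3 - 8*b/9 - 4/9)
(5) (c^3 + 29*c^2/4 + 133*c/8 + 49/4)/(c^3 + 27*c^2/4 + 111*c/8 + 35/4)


(1) = (p^2 - 1)/(p^2 + p - 30)
(2) = (q^2 - 4*q*r - 21*r^2)/(q^2 - 6*q*r)
(3) = (v + 3)/(v + 2*sqrt(2))
(4) = 9*b/(9*b^2 - 3*b - 2)
(5) = (4*c + 7)/(4*c + 5)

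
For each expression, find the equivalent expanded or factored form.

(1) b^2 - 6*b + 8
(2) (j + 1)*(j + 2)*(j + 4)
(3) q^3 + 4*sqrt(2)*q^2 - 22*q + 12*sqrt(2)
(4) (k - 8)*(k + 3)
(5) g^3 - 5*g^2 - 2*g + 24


(1) = (b - 4)*(b - 2)
(2) = j^3 + 7*j^2 + 14*j + 8
(3) = (q - sqrt(2))^2*(q + 6*sqrt(2))
(4) = k^2 - 5*k - 24
(5) = (g - 4)*(g - 3)*(g + 2)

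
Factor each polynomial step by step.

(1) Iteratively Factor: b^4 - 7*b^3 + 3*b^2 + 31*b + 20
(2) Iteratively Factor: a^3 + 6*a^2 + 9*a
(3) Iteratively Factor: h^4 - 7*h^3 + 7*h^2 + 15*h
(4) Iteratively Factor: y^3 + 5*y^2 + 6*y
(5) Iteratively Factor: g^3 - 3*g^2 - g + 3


(1) = (b + 1)*(b^3 - 8*b^2 + 11*b + 20) = (b - 4)*(b + 1)*(b^2 - 4*b - 5) = (b - 5)*(b - 4)*(b + 1)*(b + 1)
(2) = (a + 3)*(a^2 + 3*a) = a*(a + 3)*(a + 3)
(3) = (h)*(h^3 - 7*h^2 + 7*h + 15) = h*(h - 5)*(h^2 - 2*h - 3) = h*(h - 5)*(h - 3)*(h + 1)
(4) = (y + 3)*(y^2 + 2*y) = y*(y + 3)*(y + 2)
(5) = (g - 1)*(g^2 - 2*g - 3) = (g - 3)*(g - 1)*(g + 1)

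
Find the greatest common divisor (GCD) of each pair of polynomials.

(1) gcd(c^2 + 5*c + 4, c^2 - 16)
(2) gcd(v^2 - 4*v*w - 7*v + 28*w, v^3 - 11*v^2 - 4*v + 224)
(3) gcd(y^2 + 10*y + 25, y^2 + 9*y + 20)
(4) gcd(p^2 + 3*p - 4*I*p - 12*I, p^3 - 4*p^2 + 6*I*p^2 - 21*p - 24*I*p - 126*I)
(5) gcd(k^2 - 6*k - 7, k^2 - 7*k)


(1) = gcd((c + 1)*(c + 4), (c - 4)*(c + 4)) = c + 4
(2) = v - 7
(3) = gcd((y + 5)^2, (y + 4)*(y + 5)) = y + 5
(4) = gcd((p + 3)*(p - 4*I), (p - 7)*(p + 3)*(p + 6*I)) = p + 3
(5) = k - 7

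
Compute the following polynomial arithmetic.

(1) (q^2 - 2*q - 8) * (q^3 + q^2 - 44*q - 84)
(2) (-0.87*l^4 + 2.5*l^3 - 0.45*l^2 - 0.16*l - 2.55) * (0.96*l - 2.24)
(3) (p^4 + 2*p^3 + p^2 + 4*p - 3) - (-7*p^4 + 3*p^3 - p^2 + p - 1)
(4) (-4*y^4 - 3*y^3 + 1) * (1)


(1) = q^5 - q^4 - 54*q^3 - 4*q^2 + 520*q + 672
(2) = -0.8352*l^5 + 4.3488*l^4 - 6.032*l^3 + 0.8544*l^2 - 2.0896*l + 5.712
(3) = 8*p^4 - p^3 + 2*p^2 + 3*p - 2
(4) = -4*y^4 - 3*y^3 + 1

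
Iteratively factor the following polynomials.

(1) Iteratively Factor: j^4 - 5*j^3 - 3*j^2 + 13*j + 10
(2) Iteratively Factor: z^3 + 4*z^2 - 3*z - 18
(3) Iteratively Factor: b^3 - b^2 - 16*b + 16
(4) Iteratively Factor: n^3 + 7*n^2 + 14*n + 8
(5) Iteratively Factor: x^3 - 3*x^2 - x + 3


(1) = (j - 5)*(j^3 - 3*j - 2) = (j - 5)*(j + 1)*(j^2 - j - 2) = (j - 5)*(j - 2)*(j + 1)*(j + 1)
(2) = (z - 2)*(z^2 + 6*z + 9) = (z - 2)*(z + 3)*(z + 3)
(3) = (b - 4)*(b^2 + 3*b - 4) = (b - 4)*(b + 4)*(b - 1)
(4) = (n + 4)*(n^2 + 3*n + 2) = (n + 2)*(n + 4)*(n + 1)
(5) = (x + 1)*(x^2 - 4*x + 3) = (x - 1)*(x + 1)*(x - 3)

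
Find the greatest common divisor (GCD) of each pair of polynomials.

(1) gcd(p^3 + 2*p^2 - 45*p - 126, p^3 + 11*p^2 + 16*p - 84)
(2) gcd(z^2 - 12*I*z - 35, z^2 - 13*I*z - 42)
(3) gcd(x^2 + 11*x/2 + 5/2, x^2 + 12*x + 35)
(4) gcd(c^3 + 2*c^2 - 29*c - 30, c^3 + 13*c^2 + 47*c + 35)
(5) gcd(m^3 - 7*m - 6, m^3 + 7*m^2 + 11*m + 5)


(1) = p + 6
(2) = gcd((z - 7*I)*(z - 5*I), (z - 7*I)*(z - 6*I)) = z - 7*I
(3) = x + 5
(4) = gcd((c - 5)*(c + 1)*(c + 6), (c + 1)*(c + 5)*(c + 7)) = c + 1
(5) = gcd((m - 3)*(m + 1)*(m + 2), (m + 1)^2*(m + 5)) = m + 1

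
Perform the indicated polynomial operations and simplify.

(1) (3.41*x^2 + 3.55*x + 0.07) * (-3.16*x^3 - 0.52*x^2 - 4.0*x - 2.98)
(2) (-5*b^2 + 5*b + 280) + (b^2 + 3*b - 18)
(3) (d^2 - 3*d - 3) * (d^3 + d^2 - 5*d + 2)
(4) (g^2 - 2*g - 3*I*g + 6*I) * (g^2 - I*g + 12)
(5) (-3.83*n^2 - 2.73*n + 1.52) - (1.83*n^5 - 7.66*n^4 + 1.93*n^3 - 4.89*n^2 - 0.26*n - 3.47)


(1) = -10.7756*x^5 - 12.9912*x^4 - 15.7072*x^3 - 24.3982*x^2 - 10.859*x - 0.2086
(2) = -4*b^2 + 8*b + 262
(3) = d^5 - 2*d^4 - 11*d^3 + 14*d^2 + 9*d - 6
(4) = g^4 - 2*g^3 - 4*I*g^3 + 9*g^2 + 8*I*g^2 - 18*g - 36*I*g + 72*I
(5) = -1.83*n^5 + 7.66*n^4 - 1.93*n^3 + 1.06*n^2 - 2.47*n + 4.99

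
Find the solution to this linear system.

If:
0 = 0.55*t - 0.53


Then:
t = 0.96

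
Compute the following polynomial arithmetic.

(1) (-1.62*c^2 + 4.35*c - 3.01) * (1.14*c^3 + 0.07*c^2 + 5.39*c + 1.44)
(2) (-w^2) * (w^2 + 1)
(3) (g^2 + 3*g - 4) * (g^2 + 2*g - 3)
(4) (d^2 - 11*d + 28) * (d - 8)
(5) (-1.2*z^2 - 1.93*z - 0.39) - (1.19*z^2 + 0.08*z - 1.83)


(1) = -1.8468*c^5 + 4.8456*c^4 - 11.8587*c^3 + 20.903*c^2 - 9.9599*c - 4.3344
(2) = -w^4 - w^2
(3) = g^4 + 5*g^3 - g^2 - 17*g + 12
(4) = d^3 - 19*d^2 + 116*d - 224
(5) = -2.39*z^2 - 2.01*z + 1.44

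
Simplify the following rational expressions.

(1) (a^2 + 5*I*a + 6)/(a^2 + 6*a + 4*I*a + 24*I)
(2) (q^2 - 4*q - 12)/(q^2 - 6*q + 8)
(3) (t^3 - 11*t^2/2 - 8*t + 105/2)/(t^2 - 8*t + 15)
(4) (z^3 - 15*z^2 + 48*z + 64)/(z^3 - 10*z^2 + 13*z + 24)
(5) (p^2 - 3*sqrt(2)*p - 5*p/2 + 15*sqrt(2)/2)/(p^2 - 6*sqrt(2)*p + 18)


(1) = (a^2 + 5*I*a + 6)/(a^2 + a*(6 + 4*I) + 24*I)
(2) = (q^2 - 4*q - 12)/(q^2 - 6*q + 8)
(3) = (2*t^2 - t - 21)/(2*t - 6)
(4) = (z - 8)/(z - 3)
(5) = (2*p - 5)/(2*p - 6*sqrt(2))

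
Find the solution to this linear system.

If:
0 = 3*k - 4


Then:
k = 4/3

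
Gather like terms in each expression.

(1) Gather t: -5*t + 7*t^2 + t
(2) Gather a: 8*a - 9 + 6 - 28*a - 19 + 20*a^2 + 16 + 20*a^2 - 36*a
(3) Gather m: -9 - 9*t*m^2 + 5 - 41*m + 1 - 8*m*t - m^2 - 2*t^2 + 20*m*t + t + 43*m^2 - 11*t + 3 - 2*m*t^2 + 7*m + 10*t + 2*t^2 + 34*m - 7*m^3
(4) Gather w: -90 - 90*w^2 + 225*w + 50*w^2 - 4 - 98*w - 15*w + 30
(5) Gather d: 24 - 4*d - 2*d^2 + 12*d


(1) = 7*t^2 - 4*t
(2) = 40*a^2 - 56*a - 6
(3) = -7*m^3 + m^2*(42 - 9*t) + m*(-2*t^2 + 12*t)
(4) = -40*w^2 + 112*w - 64
(5) = -2*d^2 + 8*d + 24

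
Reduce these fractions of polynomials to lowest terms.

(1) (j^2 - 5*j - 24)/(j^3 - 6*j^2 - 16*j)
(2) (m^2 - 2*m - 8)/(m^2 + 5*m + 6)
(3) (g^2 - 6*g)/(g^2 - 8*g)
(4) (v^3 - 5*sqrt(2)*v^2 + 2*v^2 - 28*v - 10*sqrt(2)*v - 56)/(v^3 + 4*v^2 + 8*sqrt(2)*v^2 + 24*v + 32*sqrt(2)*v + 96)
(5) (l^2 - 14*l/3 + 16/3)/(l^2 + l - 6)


(1) = (j + 3)/(j^2 + 2*j)
(2) = (m - 4)/(m + 3)
(3) = (g - 6)/(g - 8)
(4) = (v^2 + v*(2 - 7*sqrt(2)) - 14*sqrt(2))/(v^2 + v*(4 + 6*sqrt(2)) + 24*sqrt(2))
(5) = (3*l - 8)/(3*l + 9)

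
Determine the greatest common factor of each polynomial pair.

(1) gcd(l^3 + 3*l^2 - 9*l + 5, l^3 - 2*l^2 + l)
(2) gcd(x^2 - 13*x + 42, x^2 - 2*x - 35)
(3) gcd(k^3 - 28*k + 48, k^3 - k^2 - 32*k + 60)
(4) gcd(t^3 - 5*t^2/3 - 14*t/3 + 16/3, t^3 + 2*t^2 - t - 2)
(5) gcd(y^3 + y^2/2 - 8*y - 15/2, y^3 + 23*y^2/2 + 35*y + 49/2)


(1) = l^2 - 2*l + 1
(2) = gcd((x - 7)*(x - 6), (x - 7)*(x + 5)) = x - 7
(3) = k^2 + 4*k - 12
(4) = gcd((t - 8/3)*(t - 1)*(t + 2), (t - 1)*(t + 1)*(t + 2)) = t^2 + t - 2
(5) = gcd((y - 3)*(y + 1)*(y + 5/2), (y + 1)*(y + 7/2)*(y + 7)) = y + 1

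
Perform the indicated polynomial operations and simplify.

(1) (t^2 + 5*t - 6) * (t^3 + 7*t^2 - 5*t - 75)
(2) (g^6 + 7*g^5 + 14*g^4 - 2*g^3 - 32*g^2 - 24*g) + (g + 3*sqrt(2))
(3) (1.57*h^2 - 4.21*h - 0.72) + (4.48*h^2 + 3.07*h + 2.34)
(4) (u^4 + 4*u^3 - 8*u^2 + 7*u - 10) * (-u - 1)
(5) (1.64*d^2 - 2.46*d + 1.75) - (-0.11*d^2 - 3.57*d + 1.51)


(1) = t^5 + 12*t^4 + 24*t^3 - 142*t^2 - 345*t + 450
(2) = g^6 + 7*g^5 + 14*g^4 - 2*g^3 - 32*g^2 - 23*g + 3*sqrt(2)
(3) = 6.05*h^2 - 1.14*h + 1.62
(4) = -u^5 - 5*u^4 + 4*u^3 + u^2 + 3*u + 10
(5) = 1.75*d^2 + 1.11*d + 0.24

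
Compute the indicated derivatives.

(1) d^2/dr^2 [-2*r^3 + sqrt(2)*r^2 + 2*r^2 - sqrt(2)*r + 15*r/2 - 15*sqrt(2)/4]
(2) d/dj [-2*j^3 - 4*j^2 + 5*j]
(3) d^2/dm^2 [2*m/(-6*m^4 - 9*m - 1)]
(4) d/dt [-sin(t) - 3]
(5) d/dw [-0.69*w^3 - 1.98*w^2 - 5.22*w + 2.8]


(1) = -12*r + 2*sqrt(2) + 4
(2) = -6*j^2 - 8*j + 5
(3) = 12*(-3*m*(8*m^3 + 3)^2 + (20*m^3 + 3)*(6*m^4 + 9*m + 1))/(6*m^4 + 9*m + 1)^3
(4) = -cos(t)
(5) = -2.07*w^2 - 3.96*w - 5.22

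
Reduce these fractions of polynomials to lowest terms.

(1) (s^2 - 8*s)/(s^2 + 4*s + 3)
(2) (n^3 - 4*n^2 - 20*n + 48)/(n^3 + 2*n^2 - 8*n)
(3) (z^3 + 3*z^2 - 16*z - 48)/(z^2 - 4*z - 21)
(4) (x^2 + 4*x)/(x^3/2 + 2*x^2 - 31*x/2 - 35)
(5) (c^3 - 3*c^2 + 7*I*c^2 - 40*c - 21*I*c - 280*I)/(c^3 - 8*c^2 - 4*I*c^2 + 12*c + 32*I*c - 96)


(1) = (s^2 - 8*s)/(s^2 + 4*s + 3)
(2) = (n - 6)/n
(3) = (z^2 - 16)/(z - 7)
(4) = (2*x^2 + 8*x)/(x^3 + 4*x^2 - 31*x - 70)
(5) = (c^2 + c*(5 + 7*I) + 35*I)/(c^2 - 4*I*c + 12)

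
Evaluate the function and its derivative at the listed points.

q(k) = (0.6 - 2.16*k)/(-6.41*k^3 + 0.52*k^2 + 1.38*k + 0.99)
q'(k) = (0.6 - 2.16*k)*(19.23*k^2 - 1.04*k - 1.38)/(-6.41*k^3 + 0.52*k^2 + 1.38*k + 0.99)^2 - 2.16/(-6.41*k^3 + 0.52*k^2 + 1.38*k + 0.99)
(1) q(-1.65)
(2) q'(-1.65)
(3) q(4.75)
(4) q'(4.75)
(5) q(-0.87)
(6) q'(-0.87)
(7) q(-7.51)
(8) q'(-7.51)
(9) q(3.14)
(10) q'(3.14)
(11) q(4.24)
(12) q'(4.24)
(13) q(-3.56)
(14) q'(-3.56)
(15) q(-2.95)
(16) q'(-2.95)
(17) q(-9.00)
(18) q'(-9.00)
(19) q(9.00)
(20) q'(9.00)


(1) = 0.14
(2) = 0.19
(3) = 0.01
(4) = -0.01
(5) = 0.56
(6) = 1.31
(7) = 0.01
(8) = 0.00
(9) = 0.03
(10) = -0.02
(11) = 0.02
(12) = -0.01
(13) = 0.03
(14) = 0.02
(15) = 0.04
(16) = 0.03
(17) = 0.00
(18) = 0.00
(19) = 0.00
(20) = -0.00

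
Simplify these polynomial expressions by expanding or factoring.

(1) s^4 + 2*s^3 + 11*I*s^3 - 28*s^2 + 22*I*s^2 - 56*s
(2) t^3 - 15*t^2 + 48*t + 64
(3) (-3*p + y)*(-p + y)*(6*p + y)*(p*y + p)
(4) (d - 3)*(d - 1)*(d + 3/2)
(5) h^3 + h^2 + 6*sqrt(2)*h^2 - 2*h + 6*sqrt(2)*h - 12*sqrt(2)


(1) = s*(s + 2)*(s + 4*I)*(s + 7*I)
(2) = (t - 8)^2*(t + 1)
(3) = 18*p^4*y + 18*p^4 - 21*p^3*y^2 - 21*p^3*y + 2*p^2*y^3 + 2*p^2*y^2 + p*y^4 + p*y^3
(4) = d^3 - 5*d^2/2 - 3*d + 9/2
(5) = (h - 1)*(h + 2)*(h + 6*sqrt(2))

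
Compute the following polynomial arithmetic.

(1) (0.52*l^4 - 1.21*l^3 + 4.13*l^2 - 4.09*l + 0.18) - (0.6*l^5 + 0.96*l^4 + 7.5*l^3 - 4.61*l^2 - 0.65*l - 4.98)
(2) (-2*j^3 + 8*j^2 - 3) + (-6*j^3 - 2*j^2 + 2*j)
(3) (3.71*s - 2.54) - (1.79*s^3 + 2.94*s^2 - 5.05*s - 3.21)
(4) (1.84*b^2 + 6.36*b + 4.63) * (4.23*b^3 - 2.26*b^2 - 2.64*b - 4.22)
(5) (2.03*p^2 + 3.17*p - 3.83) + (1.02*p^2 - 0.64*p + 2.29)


(1) = -0.6*l^5 - 0.44*l^4 - 8.71*l^3 + 8.74*l^2 - 3.44*l + 5.16
(2) = -8*j^3 + 6*j^2 + 2*j - 3
(3) = -1.79*s^3 - 2.94*s^2 + 8.76*s + 0.67
(4) = 7.7832*b^5 + 22.7444*b^4 + 0.3537*b^3 - 35.019*b^2 - 39.0624*b - 19.5386
(5) = 3.05*p^2 + 2.53*p - 1.54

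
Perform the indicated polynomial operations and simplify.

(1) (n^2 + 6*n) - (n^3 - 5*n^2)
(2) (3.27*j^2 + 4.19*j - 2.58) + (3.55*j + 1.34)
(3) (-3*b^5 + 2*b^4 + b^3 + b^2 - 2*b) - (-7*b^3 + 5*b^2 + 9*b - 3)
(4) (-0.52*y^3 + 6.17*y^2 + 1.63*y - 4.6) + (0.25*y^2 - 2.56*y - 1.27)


(1) = -n^3 + 6*n^2 + 6*n
(2) = 3.27*j^2 + 7.74*j - 1.24
(3) = -3*b^5 + 2*b^4 + 8*b^3 - 4*b^2 - 11*b + 3
(4) = -0.52*y^3 + 6.42*y^2 - 0.93*y - 5.87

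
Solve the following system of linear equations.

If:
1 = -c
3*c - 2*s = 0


Then:
c = -1
s = -3/2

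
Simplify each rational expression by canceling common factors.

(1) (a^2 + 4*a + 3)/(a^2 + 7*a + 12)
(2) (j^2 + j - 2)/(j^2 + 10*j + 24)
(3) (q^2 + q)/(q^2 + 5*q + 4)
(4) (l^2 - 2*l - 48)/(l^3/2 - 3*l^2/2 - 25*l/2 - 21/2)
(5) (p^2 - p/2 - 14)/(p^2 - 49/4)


(1) = (a + 1)/(a + 4)
(2) = (j^2 + j - 2)/(j^2 + 10*j + 24)
(3) = q/(q + 4)
(4) = (2*l^2 - 4*l - 96)/(l^3 - 3*l^2 - 25*l - 21)
(5) = (2*p - 8)/(2*p - 7)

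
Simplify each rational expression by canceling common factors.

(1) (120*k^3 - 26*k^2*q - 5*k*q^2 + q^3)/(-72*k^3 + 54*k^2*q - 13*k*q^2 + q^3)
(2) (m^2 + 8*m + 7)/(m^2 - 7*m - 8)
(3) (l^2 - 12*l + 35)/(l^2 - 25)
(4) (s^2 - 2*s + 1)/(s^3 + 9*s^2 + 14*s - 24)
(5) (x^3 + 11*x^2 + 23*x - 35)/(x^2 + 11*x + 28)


(1) = (5*k + q)/(-3*k + q)
(2) = (m + 7)/(m - 8)
(3) = (l - 7)/(l + 5)
(4) = (s - 1)/(s^2 + 10*s + 24)
(5) = (x^2 + 4*x - 5)/(x + 4)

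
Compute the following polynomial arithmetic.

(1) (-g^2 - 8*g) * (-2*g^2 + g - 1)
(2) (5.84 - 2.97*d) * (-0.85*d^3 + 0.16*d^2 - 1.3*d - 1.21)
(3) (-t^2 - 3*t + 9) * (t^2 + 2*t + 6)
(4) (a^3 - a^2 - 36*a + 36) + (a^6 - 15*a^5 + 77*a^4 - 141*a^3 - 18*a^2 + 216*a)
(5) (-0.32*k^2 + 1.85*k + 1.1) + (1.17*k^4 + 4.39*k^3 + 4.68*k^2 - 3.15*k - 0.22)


(1) = 2*g^4 + 15*g^3 - 7*g^2 + 8*g
(2) = 2.5245*d^4 - 5.4392*d^3 + 4.7954*d^2 - 3.9983*d - 7.0664
(3) = -t^4 - 5*t^3 - 3*t^2 + 54
(4) = a^6 - 15*a^5 + 77*a^4 - 140*a^3 - 19*a^2 + 180*a + 36
(5) = 1.17*k^4 + 4.39*k^3 + 4.36*k^2 - 1.3*k + 0.88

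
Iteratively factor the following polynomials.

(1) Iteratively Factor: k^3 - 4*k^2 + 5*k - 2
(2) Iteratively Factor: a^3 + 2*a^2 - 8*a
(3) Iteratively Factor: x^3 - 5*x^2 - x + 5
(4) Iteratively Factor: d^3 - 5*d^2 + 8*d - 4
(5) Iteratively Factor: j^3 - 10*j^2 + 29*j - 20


(1) = (k - 1)*(k^2 - 3*k + 2) = (k - 1)^2*(k - 2)
(2) = (a)*(a^2 + 2*a - 8) = a*(a - 2)*(a + 4)
(3) = (x - 5)*(x^2 - 1) = (x - 5)*(x + 1)*(x - 1)
(4) = (d - 2)*(d^2 - 3*d + 2) = (d - 2)*(d - 1)*(d - 2)
(5) = (j - 4)*(j^2 - 6*j + 5) = (j - 5)*(j - 4)*(j - 1)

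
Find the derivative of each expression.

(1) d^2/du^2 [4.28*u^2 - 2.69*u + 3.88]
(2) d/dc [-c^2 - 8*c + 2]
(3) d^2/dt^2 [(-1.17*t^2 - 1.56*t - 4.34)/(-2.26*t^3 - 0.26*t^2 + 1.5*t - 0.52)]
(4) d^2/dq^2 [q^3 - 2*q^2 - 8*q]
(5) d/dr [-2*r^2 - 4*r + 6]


(1) = 8.56000000000000
(2) = -2*c - 8
(3) = (11.951784*t^6 + 47.807136*t^5 + 295.301544*t^4 + 33.25348*t^3 - 109.464144*t^2 - 42.02328*t + 21.4228)/(11.543176*t^9 + 3.983928*t^8 - 22.525872*t^7 + 2.697032*t^6 + 16.784112*t^5 - 8.716344*t^4 - 2.758488*t^3 + 3.720912*t^2 - 1.2168*t + 0.140608)
(4) = 6*q - 4
(5) = -4*r - 4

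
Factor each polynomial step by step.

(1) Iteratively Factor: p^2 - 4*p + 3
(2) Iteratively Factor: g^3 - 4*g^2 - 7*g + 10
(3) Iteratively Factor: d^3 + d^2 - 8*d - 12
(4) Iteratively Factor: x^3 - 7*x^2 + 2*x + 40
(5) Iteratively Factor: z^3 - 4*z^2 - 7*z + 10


(1) = (p - 1)*(p - 3)
(2) = (g - 5)*(g^2 + g - 2) = (g - 5)*(g - 1)*(g + 2)
(3) = (d + 2)*(d^2 - d - 6) = (d - 3)*(d + 2)*(d + 2)
(4) = (x - 5)*(x^2 - 2*x - 8) = (x - 5)*(x + 2)*(x - 4)
(5) = (z - 5)*(z^2 + z - 2) = (z - 5)*(z + 2)*(z - 1)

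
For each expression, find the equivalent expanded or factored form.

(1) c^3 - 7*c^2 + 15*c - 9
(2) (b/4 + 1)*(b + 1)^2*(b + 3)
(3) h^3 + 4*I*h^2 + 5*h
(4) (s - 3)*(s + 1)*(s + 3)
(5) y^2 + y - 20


(1) = (c - 3)^2*(c - 1)
(2) = b^4/4 + 9*b^3/4 + 27*b^2/4 + 31*b/4 + 3
(3) = h*(h - I)*(h + 5*I)
(4) = s^3 + s^2 - 9*s - 9
(5) = (y - 4)*(y + 5)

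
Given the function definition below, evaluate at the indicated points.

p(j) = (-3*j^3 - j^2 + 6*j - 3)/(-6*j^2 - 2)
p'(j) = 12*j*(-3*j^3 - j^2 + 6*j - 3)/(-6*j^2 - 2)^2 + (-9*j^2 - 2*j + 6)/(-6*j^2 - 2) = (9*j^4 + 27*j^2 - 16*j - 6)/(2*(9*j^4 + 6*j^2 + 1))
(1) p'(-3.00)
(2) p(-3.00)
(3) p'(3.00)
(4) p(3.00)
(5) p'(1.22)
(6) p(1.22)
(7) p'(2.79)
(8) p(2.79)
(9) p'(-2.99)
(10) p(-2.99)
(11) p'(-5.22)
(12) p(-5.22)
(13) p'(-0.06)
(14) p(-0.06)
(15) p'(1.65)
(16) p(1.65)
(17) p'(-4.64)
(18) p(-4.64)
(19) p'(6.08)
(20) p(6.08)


(1) = 0.65
(2) = -0.91
(3) = 0.59
(4) = 1.34
(5) = 0.58
(6) = 0.24
(7) = 0.59
(8) = 1.22
(9) = 0.65
(10) = -0.90
(11) = 0.55
(12) = -2.21
(13) = -2.42
(14) = 1.66
(15) = 0.64
(16) = 0.51
(17) = 0.56
(18) = -1.89
(19) = 0.53
(20) = 3.03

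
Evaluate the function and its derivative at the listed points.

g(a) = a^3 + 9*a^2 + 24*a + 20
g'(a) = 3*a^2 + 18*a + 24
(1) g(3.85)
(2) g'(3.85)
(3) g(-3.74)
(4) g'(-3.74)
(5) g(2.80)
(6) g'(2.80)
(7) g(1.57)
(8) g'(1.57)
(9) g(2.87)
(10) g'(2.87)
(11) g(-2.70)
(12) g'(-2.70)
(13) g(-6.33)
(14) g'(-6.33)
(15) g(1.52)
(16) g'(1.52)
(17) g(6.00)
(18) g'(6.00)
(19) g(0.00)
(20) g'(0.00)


(1) = 302.87
(2) = 137.77
(3) = 3.81
(4) = -1.36
(5) = 179.71
(6) = 97.92
(7) = 83.73
(8) = 59.65
(9) = 186.65
(10) = 100.37
(11) = 1.13
(12) = -2.73
(13) = -24.94
(14) = 30.27
(15) = 80.79
(16) = 58.29
(17) = 704.00
(18) = 240.00
(19) = 20.00
(20) = 24.00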